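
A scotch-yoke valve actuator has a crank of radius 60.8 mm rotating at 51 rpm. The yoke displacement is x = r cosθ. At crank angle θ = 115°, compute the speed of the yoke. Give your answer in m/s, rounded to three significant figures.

ω = 5.341 rad/s (from 51 rpm).
x = r cosθ ⇒ ẋ = −rω sinθ.
|v| = rω|sinθ| = 0.0608·5.341·|sin 115°| = 0.29429 m/s.

0.294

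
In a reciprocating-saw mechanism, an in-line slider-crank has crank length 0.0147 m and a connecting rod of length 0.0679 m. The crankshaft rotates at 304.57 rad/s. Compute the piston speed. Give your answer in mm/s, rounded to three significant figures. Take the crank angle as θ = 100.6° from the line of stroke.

4220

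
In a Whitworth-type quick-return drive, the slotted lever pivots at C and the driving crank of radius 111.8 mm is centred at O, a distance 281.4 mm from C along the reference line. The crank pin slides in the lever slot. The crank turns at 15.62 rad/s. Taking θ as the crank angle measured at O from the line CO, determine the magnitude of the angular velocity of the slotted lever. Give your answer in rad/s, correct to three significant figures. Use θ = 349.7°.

4.42

ω = 15.62 rad/s
Crank pin A relative to C: A = (d + r cosθ, r sinθ); lever angle φ = atan2(r sinθ, d + r cosθ).
Differentiating tanφ: φ̇ = rω(d cosθ + r)/(d² + r² + 2dr cosθ).
d² + r² + 2dr cosθ = |CA|² = 0.153592 m²;  d cosθ + r = +0.38867 m.
|ω_lever| = |0.1118·15.62·+0.38867| / 0.153592 = 4.4191 rad/s.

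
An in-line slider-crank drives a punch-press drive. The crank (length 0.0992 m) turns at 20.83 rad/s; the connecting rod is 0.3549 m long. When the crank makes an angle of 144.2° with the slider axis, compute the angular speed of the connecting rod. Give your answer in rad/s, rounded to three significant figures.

ω = 20.83 rad/s
The rod makes angle φ with the slider axis where L sinφ = r sinθ; differentiating, L cosφ·φ̇ = r ω cosθ.
L cosφ = √(L² − r² sin²θ) = 0.35012 m.
|ω_rod| = r ω |cosθ| / √(L² − r² sin²θ) = 0.0992·20.83·0.81106/0.35012 = 4.7867 rad/s.

4.79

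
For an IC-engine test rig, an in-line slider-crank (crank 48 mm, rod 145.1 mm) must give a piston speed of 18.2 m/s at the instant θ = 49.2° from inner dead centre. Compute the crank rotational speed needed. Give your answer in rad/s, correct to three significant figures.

For an in-line slider-crank, |v_piston| = rω|sinθ|·[1 + r cosθ/√(L² − r² sin²θ)].
With r = 0.048 m, L = 0.1451 m, θ = 49.2°: the bracketed kinematic factor |dx/dθ| = 0.044448 m.
ω = v/|dx/dθ| = 18.2/0.044448 = 409.46 rad/s.

409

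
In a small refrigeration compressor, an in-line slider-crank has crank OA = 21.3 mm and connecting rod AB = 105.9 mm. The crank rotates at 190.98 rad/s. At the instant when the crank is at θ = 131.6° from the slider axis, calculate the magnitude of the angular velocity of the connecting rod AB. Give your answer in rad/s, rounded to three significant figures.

25.8

ω = 191 rad/s
The rod makes angle φ with the slider axis where L sinφ = r sinθ; differentiating, L cosφ·φ̇ = r ω cosθ.
L cosφ = √(L² − r² sin²θ) = 0.1047 m.
|ω_rod| = r ω |cosθ| / √(L² − r² sin²θ) = 0.0213·191·0.66393/0.1047 = 25.796 rad/s.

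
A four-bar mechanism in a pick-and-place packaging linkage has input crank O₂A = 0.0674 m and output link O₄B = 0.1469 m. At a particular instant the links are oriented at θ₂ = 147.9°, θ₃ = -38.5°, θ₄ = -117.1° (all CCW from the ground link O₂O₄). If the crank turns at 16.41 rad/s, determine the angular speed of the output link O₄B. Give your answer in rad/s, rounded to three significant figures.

ω₂ = 16.41 rad/s
Differentiating the loop-closure r₂e^{iθ₂}+r₃e^{iθ₃}=r₁+r₄e^{iθ₄} gives r₂ω₂e^{iθ₂}+r₃ω₃e^{iθ₃}=r₄ω₄e^{iθ₄}.
Eliminating the other unknown: ω₄ = r₂ω₂ sin(θ₂−θ₃) / [r₄ sin(θ₄−θ₃)].
Numerator sine = -0.11147; denominator sine = -0.98027.
Result = 0.0674·16.41·(-0.11147) / (0.1469·(-0.98027)) = +0.85616 rad/s; magnitude 0.85616 rad/s.

0.856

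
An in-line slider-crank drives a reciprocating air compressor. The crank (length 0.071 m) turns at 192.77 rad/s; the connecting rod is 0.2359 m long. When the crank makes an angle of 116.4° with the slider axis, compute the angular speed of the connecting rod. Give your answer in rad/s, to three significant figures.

ω = 192.8 rad/s
The rod makes angle φ with the slider axis where L sinφ = r sinθ; differentiating, L cosφ·φ̇ = r ω cosθ.
L cosφ = √(L² − r² sin²θ) = 0.22717 m.
|ω_rod| = r ω |cosθ| / √(L² − r² sin²θ) = 0.071·192.8·0.44464/0.22717 = 26.789 rad/s.

26.8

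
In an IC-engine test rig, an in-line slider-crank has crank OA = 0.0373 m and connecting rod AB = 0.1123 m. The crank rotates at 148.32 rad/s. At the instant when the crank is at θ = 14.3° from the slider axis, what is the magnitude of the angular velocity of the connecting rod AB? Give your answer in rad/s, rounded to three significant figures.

47.9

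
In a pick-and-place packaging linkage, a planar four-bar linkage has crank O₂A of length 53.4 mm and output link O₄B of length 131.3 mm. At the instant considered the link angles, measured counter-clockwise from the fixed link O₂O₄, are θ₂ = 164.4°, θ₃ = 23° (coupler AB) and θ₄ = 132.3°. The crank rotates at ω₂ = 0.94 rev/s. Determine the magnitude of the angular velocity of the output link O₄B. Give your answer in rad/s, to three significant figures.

1.59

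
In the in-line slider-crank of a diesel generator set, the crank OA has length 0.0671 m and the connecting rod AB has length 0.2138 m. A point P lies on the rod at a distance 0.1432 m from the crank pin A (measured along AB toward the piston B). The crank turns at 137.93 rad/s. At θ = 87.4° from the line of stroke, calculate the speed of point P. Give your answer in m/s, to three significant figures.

ω = 137.9 rad/s.  Crank-pin speed |V_A| = rω = 9.2551 m/s, perpendicular to OA.
Rod angle: sinφ = −(r/L) sinθ ⇒ φ = -18.272°; ω_rod = −rω cosθ/√(L²−r²sin²θ) = -2.068 rad/s.
V_P = V_A + ω_rod × AP, with AP = 0.1432 m along the rod.
Components: V_Px = −rω sinθ − a·ω_rod·sinφ = -9.3384 m/s;  V_Py = rω cosθ + a·ω_rod·cosφ = +0.13864 m/s.
|V_P| = √(V_Px² + V_Py²) = 9.3394 m/s.

9.34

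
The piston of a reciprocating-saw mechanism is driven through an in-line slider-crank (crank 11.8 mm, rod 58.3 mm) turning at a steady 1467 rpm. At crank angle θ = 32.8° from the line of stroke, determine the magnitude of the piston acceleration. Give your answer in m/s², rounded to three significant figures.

ω = 2π·1467/60 = 153.6 rad/s
x(θ) = r cosθ + √(L² − r² sin²θ); with ω constant, a = ω²·d²x/dθ².
d²x/dθ² = −r cosθ − r²(cos2θ)/√u − r⁴ sin²2θ/(4u^{3/2}),  u = L² − r² sin²θ = 0.00335803 m².
Substituting r = 0.0118 m, L = 0.0583 m, θ = 32.8°: d²x/dθ² = -0.010932 m.
a = ω²·d²x/dθ² = (153.6)²·(-0.010932) = -258 m/s²;  |a| = 258 m/s².

258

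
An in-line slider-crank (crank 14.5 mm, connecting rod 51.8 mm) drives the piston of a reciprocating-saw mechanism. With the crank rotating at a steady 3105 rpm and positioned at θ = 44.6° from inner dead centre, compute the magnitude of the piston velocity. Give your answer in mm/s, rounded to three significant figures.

3980

ω = 2π·3105/60 = 325.2 rad/s
For an in-line slider-crank, x = r cosθ + √(L² − r² sin²θ), so v = −rω sinθ·[1 + r cosθ/√(L² − r² sin²θ)].
With r = 0.0145 m, L = 0.0518 m, θ = 44.6°: √(L² − r² sin²θ) = 0.05079 m.
v = −0.0145·325.2·0.70215·[1 + 0.0145·0.71203/0.05079] = -3.9834 m/s.
|v| = 3.9834 m/s = 3983.4 mm/s.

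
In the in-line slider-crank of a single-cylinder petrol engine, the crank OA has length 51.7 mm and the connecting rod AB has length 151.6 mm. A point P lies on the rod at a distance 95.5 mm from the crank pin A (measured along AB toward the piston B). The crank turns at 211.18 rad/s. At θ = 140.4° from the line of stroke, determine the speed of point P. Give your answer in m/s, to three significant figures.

6.56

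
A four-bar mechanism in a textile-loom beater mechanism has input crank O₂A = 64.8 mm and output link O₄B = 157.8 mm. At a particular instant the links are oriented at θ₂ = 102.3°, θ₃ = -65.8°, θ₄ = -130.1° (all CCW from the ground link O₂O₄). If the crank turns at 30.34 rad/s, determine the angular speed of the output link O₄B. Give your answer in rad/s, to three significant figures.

2.85

ω₂ = 30.34 rad/s
Differentiating the loop-closure r₂e^{iθ₂}+r₃e^{iθ₃}=r₁+r₄e^{iθ₄} gives r₂ω₂e^{iθ₂}+r₃ω₃e^{iθ₃}=r₄ω₄e^{iθ₄}.
Eliminating the other unknown: ω₄ = r₂ω₂ sin(θ₂−θ₃) / [r₄ sin(θ₄−θ₃)].
Numerator sine = +0.20620; denominator sine = -0.90108.
Result = 0.0648·30.34·(+0.20620) / (0.1578·(-0.90108)) = -2.8511 rad/s; magnitude 2.8511 rad/s.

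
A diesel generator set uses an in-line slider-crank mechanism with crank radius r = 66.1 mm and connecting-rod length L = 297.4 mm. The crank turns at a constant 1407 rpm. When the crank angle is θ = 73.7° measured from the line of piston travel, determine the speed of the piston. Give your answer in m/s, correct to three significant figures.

ω = 2π·1407/60 = 147.3 rad/s
For an in-line slider-crank, x = r cosθ + √(L² − r² sin²θ), so v = −rω sinθ·[1 + r cosθ/√(L² − r² sin²θ)].
With r = 0.0661 m, L = 0.2974 m, θ = 73.7°: √(L² − r² sin²θ) = 0.29055 m.
v = −0.0661·147.3·0.95981·[1 + 0.0661·0.28067/0.29055] = -9.9446 m/s.
|v| = 9.9446 m/s.

9.94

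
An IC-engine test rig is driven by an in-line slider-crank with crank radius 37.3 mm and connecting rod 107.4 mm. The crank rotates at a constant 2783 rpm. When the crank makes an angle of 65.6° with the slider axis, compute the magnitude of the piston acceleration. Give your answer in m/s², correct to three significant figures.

ω = 2π·2783/60 = 291.4 rad/s
x(θ) = r cosθ + √(L² − r² sin²θ); with ω constant, a = ω²·d²x/dθ².
d²x/dθ² = −r cosθ − r²(cos2θ)/√u − r⁴ sin²2θ/(4u^{3/2}),  u = L² − r² sin²θ = 0.0103809 m².
Substituting r = 0.0373 m, L = 0.1074 m, θ = 65.6°: d²x/dθ² = -0.0066732 m.
a = ω²·d²x/dθ² = (291.4)²·(-0.0066732) = -566.79 m/s²;  |a| = 566.79 m/s².

567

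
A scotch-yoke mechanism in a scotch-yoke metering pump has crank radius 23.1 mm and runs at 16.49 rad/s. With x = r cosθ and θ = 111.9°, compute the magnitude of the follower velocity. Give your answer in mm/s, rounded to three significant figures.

353

ω = 16.49 rad/s
x = r cosθ ⇒ ẋ = −rω sinθ.
|v| = rω|sinθ| = 0.0231·16.49·|sin 111.9°| = 0.35343 m/s = 353.43 mm/s.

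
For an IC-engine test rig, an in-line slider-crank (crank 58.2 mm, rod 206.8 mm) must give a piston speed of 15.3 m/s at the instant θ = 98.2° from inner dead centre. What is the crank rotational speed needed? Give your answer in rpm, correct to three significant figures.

For an in-line slider-crank, |v_piston| = rω|sinθ|·[1 + r cosθ/√(L² − r² sin²θ)].
With r = 0.0582 m, L = 0.2068 m, θ = 98.2°: the bracketed kinematic factor |dx/dθ| = 0.055197 m.
ω = v/|dx/dθ| = 15.3/0.055197 = 277.19 rad/s.
N = 60ω/(2π) = 2646.9 rpm.

2650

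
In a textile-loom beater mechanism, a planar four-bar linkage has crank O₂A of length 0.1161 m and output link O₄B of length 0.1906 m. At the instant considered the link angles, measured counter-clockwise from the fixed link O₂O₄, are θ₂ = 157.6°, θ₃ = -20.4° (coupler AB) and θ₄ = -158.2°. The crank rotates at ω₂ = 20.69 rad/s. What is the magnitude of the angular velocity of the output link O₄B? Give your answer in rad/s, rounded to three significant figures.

0.655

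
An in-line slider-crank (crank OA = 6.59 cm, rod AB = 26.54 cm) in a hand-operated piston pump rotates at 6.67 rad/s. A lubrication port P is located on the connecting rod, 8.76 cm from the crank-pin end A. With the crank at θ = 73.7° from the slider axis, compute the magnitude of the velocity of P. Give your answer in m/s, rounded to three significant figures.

ω = 6.67 rad/s.  Crank-pin speed |V_A| = rω = 0.43955 m/s, perpendicular to OA.
Rod angle: sinφ = −(r/L) sinθ ⇒ φ = -13.788°; ω_rod = −rω cosθ/√(L²−r²sin²θ) = -0.47863 rad/s.
V_P = V_A + ω_rod × AP, with AP = 0.0876 m along the rod.
Components: V_Px = −rω sinθ − a·ω_rod·sinφ = -0.43188 m/s;  V_Py = rω cosθ + a·ω_rod·cosφ = +0.082648 m/s.
|V_P| = √(V_Px² + V_Py²) = 0.43971 m/s.

0.440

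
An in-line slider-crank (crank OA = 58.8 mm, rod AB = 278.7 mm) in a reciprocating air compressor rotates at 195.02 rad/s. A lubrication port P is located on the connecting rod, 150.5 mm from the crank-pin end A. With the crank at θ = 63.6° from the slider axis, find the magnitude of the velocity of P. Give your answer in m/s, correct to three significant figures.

11.1

ω = 195 rad/s.  Crank-pin speed |V_A| = rω = 11.467 m/s, perpendicular to OA.
Rod angle: sinφ = −(r/L) sinθ ⇒ φ = -10.893°; ω_rod = −rω cosθ/√(L²−r²sin²θ) = -18.63 rad/s.
V_P = V_A + ω_rod × AP, with AP = 0.1505 m along the rod.
Components: V_Px = −rω sinθ − a·ω_rod·sinφ = -10.801 m/s;  V_Py = rω cosθ + a·ω_rod·cosφ = +2.3454 m/s.
|V_P| = √(V_Px² + V_Py²) = 11.053 m/s.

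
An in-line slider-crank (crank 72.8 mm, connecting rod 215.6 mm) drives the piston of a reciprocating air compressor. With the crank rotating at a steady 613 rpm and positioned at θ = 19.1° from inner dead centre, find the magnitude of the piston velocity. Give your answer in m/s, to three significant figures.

2.02

ω = 2π·613/60 = 64.19 rad/s
For an in-line slider-crank, x = r cosθ + √(L² − r² sin²θ), so v = −rω sinθ·[1 + r cosθ/√(L² − r² sin²θ)].
With r = 0.0728 m, L = 0.2156 m, θ = 19.1°: √(L² − r² sin²θ) = 0.21428 m.
v = −0.0728·64.19·0.32722·[1 + 0.0728·0.94495/0.21428] = -2.0201 m/s.
|v| = 2.0201 m/s.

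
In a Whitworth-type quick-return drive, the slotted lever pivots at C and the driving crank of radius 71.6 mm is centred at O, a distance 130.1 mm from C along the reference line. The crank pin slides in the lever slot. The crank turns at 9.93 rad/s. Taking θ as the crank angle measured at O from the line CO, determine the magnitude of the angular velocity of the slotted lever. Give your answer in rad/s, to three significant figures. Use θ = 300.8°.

3.11

ω = 9.93 rad/s
Crank pin A relative to C: A = (d + r cosθ, r sinθ); lever angle φ = atan2(r sinθ, d + r cosθ).
Differentiating tanφ: φ̇ = rω(d cosθ + r)/(d² + r² + 2dr cosθ).
d² + r² + 2dr cosθ = |CA|² = 0.0315921 m²;  d cosθ + r = +0.13822 m.
|ω_lever| = |0.0716·9.93·+0.13822| / 0.0315921 = 3.1106 rad/s.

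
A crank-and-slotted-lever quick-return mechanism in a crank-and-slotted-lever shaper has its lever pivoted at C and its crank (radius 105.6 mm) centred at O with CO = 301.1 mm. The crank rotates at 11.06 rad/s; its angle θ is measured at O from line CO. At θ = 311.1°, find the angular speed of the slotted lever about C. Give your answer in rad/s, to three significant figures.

ω = 11.06 rad/s
Crank pin A relative to C: A = (d + r cosθ, r sinθ); lever angle φ = atan2(r sinθ, d + r cosθ).
Differentiating tanφ: φ̇ = rω(d cosθ + r)/(d² + r² + 2dr cosθ).
d² + r² + 2dr cosθ = |CA|² = 0.143617 m²;  d cosθ + r = +0.30354 m.
|ω_lever| = |0.1056·11.06·+0.30354| / 0.143617 = 2.4684 rad/s.

2.47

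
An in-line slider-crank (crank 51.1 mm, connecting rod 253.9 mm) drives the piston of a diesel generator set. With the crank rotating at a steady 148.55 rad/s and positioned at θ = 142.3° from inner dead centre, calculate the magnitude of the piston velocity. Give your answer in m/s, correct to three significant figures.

ω = 148.6 rad/s
For an in-line slider-crank, x = r cosθ + √(L² − r² sin²θ), so v = −rω sinθ·[1 + r cosθ/√(L² − r² sin²θ)].
With r = 0.0511 m, L = 0.2539 m, θ = 142.3°: √(L² − r² sin²θ) = 0.25197 m.
v = −0.0511·148.6·0.61153·[1 + 0.0511·-0.79122/0.25197] = -3.8972 m/s.
|v| = 3.8972 m/s.

3.90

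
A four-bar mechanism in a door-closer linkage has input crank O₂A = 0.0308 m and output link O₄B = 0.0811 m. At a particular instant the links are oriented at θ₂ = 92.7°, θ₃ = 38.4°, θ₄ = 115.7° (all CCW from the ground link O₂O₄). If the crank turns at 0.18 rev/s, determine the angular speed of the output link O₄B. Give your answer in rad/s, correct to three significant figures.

0.358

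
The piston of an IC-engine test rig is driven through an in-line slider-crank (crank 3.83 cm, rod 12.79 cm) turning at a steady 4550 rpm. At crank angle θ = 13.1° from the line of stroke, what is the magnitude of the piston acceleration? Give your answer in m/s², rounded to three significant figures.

10800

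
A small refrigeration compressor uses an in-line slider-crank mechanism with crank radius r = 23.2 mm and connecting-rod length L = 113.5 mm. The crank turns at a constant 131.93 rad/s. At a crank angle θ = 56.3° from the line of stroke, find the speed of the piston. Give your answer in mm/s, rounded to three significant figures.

ω = 131.9 rad/s
For an in-line slider-crank, x = r cosθ + √(L² − r² sin²θ), so v = −rω sinθ·[1 + r cosθ/√(L² − r² sin²θ)].
With r = 0.0232 m, L = 0.1135 m, θ = 56.3°: √(L² − r² sin²θ) = 0.11185 m.
v = −0.0232·131.9·0.83195·[1 + 0.0232·0.55484/0.11185] = -2.8395 m/s.
|v| = 2.8395 m/s = 2839.5 mm/s.

2840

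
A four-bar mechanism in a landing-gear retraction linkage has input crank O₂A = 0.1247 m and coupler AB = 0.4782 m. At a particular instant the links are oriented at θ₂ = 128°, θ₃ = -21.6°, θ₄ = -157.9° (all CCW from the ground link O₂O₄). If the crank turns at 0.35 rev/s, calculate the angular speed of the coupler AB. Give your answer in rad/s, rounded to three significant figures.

ω₂ = 2.199 rad/s (from 0.35 rev/s).
Differentiating the loop-closure r₂e^{iθ₂}+r₃e^{iθ₃}=r₁+r₄e^{iθ₄} gives r₂ω₂e^{iθ₂}+r₃ω₃e^{iθ₃}=r₄ω₄e^{iθ₄}.
Eliminating the other unknown: ω₃ = r₂ω₂ sin(θ₄−θ₂) / [r₃ sin(θ₃−θ₄)].
Numerator sine = +0.96174; denominator sine = +0.69088.
Result = 0.1247·2.199·(+0.96174) / (0.4782·(+0.69088)) = +0.79829 rad/s; magnitude 0.79829 rad/s.

0.798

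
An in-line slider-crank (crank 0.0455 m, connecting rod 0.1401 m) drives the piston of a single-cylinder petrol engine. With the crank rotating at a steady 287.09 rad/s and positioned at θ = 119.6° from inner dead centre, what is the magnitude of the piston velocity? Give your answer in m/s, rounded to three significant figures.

ω = 287.1 rad/s
For an in-line slider-crank, x = r cosθ + √(L² − r² sin²θ), so v = −rω sinθ·[1 + r cosθ/√(L² − r² sin²θ)].
With r = 0.0455 m, L = 0.1401 m, θ = 119.6°: √(L² − r² sin²θ) = 0.1344 m.
v = −0.0455·287.1·0.86949·[1 + 0.0455·-0.49394/0.1344] = -9.4586 m/s.
|v| = 9.4586 m/s.

9.46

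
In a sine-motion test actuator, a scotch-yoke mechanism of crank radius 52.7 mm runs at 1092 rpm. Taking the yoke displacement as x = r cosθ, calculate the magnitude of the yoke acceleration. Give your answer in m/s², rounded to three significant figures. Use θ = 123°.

375

ω = 114.4 rad/s (from 1092 rpm).
x = r cosθ ⇒ ẍ = −rω² cosθ (ω constant).
|a| = rω²|cosθ| = 0.0527·(114.4)²·|cos 123°| = 375.34 m/s².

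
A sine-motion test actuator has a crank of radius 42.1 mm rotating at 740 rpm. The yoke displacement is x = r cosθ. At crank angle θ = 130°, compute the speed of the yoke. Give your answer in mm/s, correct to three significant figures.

ω = 77.49 rad/s (from 740 rpm).
x = r cosθ ⇒ ẋ = −rω sinθ.
|v| = rω|sinθ| = 0.0421·77.49·|sin 130°| = 2.4992 m/s = 2499.2 mm/s.

2500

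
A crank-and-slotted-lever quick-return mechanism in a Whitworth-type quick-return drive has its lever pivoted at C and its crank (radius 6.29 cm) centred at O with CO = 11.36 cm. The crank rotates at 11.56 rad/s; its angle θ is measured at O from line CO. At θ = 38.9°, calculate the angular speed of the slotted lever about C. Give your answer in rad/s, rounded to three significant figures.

ω = 11.56 rad/s
Crank pin A relative to C: A = (d + r cosθ, r sinθ); lever angle φ = atan2(r sinθ, d + r cosθ).
Differentiating tanφ: φ̇ = rω(d cosθ + r)/(d² + r² + 2dr cosθ).
d² + r² + 2dr cosθ = |CA|² = 0.0279831 m²;  d cosθ + r = +0.15131 m.
|ω_lever| = |0.0629·11.56·+0.15131| / 0.0279831 = 3.9317 rad/s.

3.93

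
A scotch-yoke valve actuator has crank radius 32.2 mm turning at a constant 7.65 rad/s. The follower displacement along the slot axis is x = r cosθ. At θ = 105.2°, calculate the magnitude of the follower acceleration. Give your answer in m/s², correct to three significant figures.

ω = 7.65 rad/s
x = r cosθ ⇒ ẍ = −rω² cosθ (ω constant).
|a| = rω²|cosθ| = 0.0322·(7.65)²·|cos 105.2°| = 0.49408 m/s².

0.494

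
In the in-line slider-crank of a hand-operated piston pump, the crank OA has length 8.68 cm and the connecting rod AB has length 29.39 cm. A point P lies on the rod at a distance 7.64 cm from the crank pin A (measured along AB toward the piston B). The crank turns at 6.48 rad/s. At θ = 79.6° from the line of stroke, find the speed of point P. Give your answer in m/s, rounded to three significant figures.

0.566

ω = 6.48 rad/s.  Crank-pin speed |V_A| = rω = 0.56246 m/s, perpendicular to OA.
Rod angle: sinφ = −(r/L) sinθ ⇒ φ = -16.887°; ω_rod = −rω cosθ/√(L²−r²sin²θ) = -0.36105 rad/s.
V_P = V_A + ω_rod × AP, with AP = 0.0764 m along the rod.
Components: V_Px = −rω sinθ − a·ω_rod·sinφ = -0.56124 m/s;  V_Py = rω cosθ + a·ω_rod·cosφ = +0.075141 m/s.
|V_P| = √(V_Px² + V_Py²) = 0.56624 m/s.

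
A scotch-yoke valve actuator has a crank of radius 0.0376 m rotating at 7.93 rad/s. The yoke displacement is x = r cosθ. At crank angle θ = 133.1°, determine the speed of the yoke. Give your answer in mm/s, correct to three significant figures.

218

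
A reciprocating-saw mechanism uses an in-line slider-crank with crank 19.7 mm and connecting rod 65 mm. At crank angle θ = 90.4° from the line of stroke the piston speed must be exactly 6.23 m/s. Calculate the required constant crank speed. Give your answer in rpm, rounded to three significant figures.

3030

For an in-line slider-crank, |v_piston| = rω|sinθ|·[1 + r cosθ/√(L² − r² sin²θ)].
With r = 0.0197 m, L = 0.065 m, θ = 90.4°: the bracketed kinematic factor |dx/dθ| = 0.019656 m.
ω = v/|dx/dθ| = 6.23/0.019656 = 316.96 rad/s.
N = 60ω/(2π) = 3026.7 rpm.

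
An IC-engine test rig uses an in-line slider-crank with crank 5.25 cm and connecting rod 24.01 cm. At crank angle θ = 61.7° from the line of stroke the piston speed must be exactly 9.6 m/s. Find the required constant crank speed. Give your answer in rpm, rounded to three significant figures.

For an in-line slider-crank, |v_piston| = rω|sinθ|·[1 + r cosθ/√(L² − r² sin²θ)].
With r = 0.0525 m, L = 0.2401 m, θ = 61.7°: the bracketed kinematic factor |dx/dθ| = 0.051108 m.
ω = v/|dx/dθ| = 9.6/0.051108 = 187.84 rad/s.
N = 60ω/(2π) = 1793.7 rpm.

1790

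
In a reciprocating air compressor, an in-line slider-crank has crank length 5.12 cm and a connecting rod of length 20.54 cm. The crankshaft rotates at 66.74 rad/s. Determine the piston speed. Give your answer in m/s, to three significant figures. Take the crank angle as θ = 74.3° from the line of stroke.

ω = 66.74 rad/s
For an in-line slider-crank, x = r cosθ + √(L² − r² sin²θ), so v = −rω sinθ·[1 + r cosθ/√(L² − r² sin²θ)].
With r = 0.0512 m, L = 0.2054 m, θ = 74.3°: √(L² − r² sin²θ) = 0.1994 m.
v = −0.0512·66.74·0.96269·[1 + 0.0512·0.27060/0.1994] = -3.5182 m/s.
|v| = 3.5182 m/s.

3.52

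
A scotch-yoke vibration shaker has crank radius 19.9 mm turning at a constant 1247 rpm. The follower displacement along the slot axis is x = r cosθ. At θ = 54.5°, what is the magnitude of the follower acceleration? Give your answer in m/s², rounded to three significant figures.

197

ω = 130.6 rad/s (from 1247 rpm).
x = r cosθ ⇒ ẍ = −rω² cosθ (ω constant).
|a| = rω²|cosθ| = 0.0199·(130.6)²·|cos 54.5°| = 197.06 m/s².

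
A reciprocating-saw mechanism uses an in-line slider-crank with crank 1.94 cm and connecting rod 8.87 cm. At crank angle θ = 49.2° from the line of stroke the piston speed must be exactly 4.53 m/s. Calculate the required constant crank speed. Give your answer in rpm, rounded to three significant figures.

For an in-line slider-crank, |v_piston| = rω|sinθ|·[1 + r cosθ/√(L² − r² sin²θ)].
With r = 0.0194 m, L = 0.0887 m, θ = 49.2°: the bracketed kinematic factor |dx/dθ| = 0.016814 m.
ω = v/|dx/dθ| = 4.53/0.016814 = 269.42 rad/s.
N = 60ω/(2π) = 2572.8 rpm.

2570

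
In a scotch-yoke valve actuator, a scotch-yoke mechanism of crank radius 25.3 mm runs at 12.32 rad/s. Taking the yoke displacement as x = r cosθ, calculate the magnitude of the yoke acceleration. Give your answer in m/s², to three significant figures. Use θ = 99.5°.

0.634

ω = 12.32 rad/s
x = r cosθ ⇒ ẍ = −rω² cosθ (ω constant).
|a| = rω²|cosθ| = 0.0253·(12.32)²·|cos 99.5°| = 0.6338 m/s².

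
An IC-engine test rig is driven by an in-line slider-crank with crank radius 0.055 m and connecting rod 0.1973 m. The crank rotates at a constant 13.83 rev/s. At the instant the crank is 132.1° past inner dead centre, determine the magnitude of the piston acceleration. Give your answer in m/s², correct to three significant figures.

ω = 2π·13.8 = 86.9 rad/s
x(θ) = r cosθ + √(L² − r² sin²θ); with ω constant, a = ω²·d²x/dθ².
d²x/dθ² = −r cosθ − r²(cos2θ)/√u − r⁴ sin²2θ/(4u^{3/2}),  u = L² − r² sin²θ = 0.0372619 m².
Substituting r = 0.055 m, L = 0.1973 m, θ = 132.1°: d²x/dθ² = +0.038142 m.
a = ω²·d²x/dθ² = (86.9)²·(+0.038142) = +288.01 m/s²;  |a| = 288.01 m/s².

288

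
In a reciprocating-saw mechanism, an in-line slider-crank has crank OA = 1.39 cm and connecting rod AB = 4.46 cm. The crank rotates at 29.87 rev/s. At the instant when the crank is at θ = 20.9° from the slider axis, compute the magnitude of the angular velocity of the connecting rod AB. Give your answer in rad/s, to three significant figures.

55.0

ω = 187.7 rad/s (converted from 29.87 rev/s).
The rod makes angle φ with the slider axis where L sinφ = r sinθ; differentiating, L cosφ·φ̇ = r ω cosθ.
L cosφ = √(L² − r² sin²θ) = 0.044323 m.
|ω_rod| = r ω |cosθ| / √(L² − r² sin²θ) = 0.0139·187.7·0.93420/0.044323 = 54.984 rad/s.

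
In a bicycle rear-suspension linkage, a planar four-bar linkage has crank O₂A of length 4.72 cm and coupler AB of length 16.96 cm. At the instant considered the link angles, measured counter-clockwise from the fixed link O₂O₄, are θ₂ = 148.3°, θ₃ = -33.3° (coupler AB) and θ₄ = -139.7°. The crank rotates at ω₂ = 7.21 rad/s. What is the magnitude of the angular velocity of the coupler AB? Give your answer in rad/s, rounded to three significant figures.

1.99

ω₂ = 7.21 rad/s
Differentiating the loop-closure r₂e^{iθ₂}+r₃e^{iθ₃}=r₁+r₄e^{iθ₄} gives r₂ω₂e^{iθ₂}+r₃ω₃e^{iθ₃}=r₄ω₄e^{iθ₄}.
Eliminating the other unknown: ω₃ = r₂ω₂ sin(θ₄−θ₂) / [r₃ sin(θ₃−θ₄)].
Numerator sine = +0.95106; denominator sine = +0.95931.
Result = 0.0472·7.21·(+0.95106) / (0.1696·(+0.95931)) = +1.9893 rad/s; magnitude 1.9893 rad/s.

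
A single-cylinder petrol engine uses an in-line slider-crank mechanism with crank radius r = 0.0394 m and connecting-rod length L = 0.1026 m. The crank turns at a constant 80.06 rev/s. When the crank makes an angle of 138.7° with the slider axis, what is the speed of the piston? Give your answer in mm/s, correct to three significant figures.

9180

ω = 2π·80.1 = 503 rad/s
For an in-line slider-crank, x = r cosθ + √(L² − r² sin²θ), so v = −rω sinθ·[1 + r cosθ/√(L² − r² sin²θ)].
With r = 0.0394 m, L = 0.1026 m, θ = 138.7°: √(L² − r² sin²θ) = 0.09925 m.
v = −0.0394·503·0.66000·[1 + 0.0394·-0.75126/0.09925] = -9.1797 m/s.
|v| = 9.1797 m/s = 9179.7 mm/s.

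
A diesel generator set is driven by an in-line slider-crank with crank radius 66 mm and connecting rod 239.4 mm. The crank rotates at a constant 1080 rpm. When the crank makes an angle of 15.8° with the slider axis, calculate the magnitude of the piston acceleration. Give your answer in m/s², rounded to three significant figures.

ω = 2π·1080/60 = 113.1 rad/s
x(θ) = r cosθ + √(L² − r² sin²θ); with ω constant, a = ω²·d²x/dθ².
d²x/dθ² = −r cosθ − r²(cos2θ)/√u − r⁴ sin²2θ/(4u^{3/2}),  u = L² − r² sin²θ = 0.0569894 m².
Substituting r = 0.066 m, L = 0.2394 m, θ = 15.8°: d²x/dθ² = -0.079144 m.
a = ω²·d²x/dθ² = (113.1)²·(-0.079144) = -1012.3 m/s²;  |a| = 1012.3 m/s².

1010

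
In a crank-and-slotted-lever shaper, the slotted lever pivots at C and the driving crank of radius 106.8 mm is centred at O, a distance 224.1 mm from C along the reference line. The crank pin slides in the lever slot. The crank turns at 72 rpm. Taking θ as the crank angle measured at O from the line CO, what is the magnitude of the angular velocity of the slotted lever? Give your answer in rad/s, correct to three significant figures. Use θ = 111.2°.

0.468

ω = 7.54 rad/s (from 72 rpm).
Crank pin A relative to C: A = (d + r cosθ, r sinθ); lever angle φ = atan2(r sinθ, d + r cosθ).
Differentiating tanφ: φ̇ = rω(d cosθ + r)/(d² + r² + 2dr cosθ).
d² + r² + 2dr cosθ = |CA|² = 0.0443169 m²;  d cosθ + r = +0.02576 m.
|ω_lever| = |0.1068·7.54·+0.02576| / 0.0443169 = 0.46807 rad/s.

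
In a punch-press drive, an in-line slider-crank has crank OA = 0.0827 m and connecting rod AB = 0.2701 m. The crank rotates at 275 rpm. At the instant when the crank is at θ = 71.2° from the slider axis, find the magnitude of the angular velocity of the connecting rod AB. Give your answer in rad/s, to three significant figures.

ω = 28.8 rad/s (converted from 275 rpm).
The rod makes angle φ with the slider axis where L sinφ = r sinθ; differentiating, L cosφ·φ̇ = r ω cosθ.
L cosφ = √(L² − r² sin²θ) = 0.25851 m.
|ω_rod| = r ω |cosθ| / √(L² − r² sin²θ) = 0.0827·28.8·0.32227/0.25851 = 2.969 rad/s.

2.97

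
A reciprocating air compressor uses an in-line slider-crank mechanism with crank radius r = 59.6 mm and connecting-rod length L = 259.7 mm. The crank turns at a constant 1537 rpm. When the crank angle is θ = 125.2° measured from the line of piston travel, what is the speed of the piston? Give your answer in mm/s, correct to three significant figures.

ω = 2π·1537/60 = 161 rad/s
For an in-line slider-crank, x = r cosθ + √(L² − r² sin²θ), so v = −rω sinθ·[1 + r cosθ/√(L² − r² sin²θ)].
With r = 0.0596 m, L = 0.2597 m, θ = 125.2°: √(L² − r² sin²θ) = 0.25509 m.
v = −0.0596·161·0.81714·[1 + 0.0596·-0.57643/0.25509] = -6.7831 m/s.
|v| = 6.7831 m/s = 6783.1 mm/s.

6780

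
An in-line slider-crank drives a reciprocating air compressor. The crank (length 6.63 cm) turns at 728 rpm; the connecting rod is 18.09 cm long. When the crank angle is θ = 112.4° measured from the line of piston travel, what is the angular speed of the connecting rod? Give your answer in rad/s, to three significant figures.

11.3

ω = 76.24 rad/s (converted from 728 rpm).
The rod makes angle φ with the slider axis where L sinφ = r sinθ; differentiating, L cosφ·φ̇ = r ω cosθ.
L cosφ = √(L² − r² sin²θ) = 0.1702 m.
|ω_rod| = r ω |cosθ| / √(L² − r² sin²θ) = 0.0663·76.24·0.38107/0.1702 = 11.317 rad/s.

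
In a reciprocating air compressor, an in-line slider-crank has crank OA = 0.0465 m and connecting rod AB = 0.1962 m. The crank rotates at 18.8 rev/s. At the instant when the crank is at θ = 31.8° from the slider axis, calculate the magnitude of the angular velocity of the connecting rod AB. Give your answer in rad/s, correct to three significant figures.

24.0

ω = 118.1 rad/s (converted from 18.8 rev/s).
The rod makes angle φ with the slider axis where L sinφ = r sinθ; differentiating, L cosφ·φ̇ = r ω cosθ.
L cosφ = √(L² − r² sin²θ) = 0.19466 m.
|ω_rod| = r ω |cosθ| / √(L² − r² sin²θ) = 0.0465·118.1·0.84989/0.19466 = 23.981 rad/s.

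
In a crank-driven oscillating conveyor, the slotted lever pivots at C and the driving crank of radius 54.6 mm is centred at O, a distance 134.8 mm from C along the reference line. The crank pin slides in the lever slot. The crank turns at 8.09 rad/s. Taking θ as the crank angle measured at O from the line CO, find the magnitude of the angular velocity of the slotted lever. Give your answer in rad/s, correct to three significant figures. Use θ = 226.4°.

1.54

ω = 8.09 rad/s
Crank pin A relative to C: A = (d + r cosθ, r sinθ); lever angle φ = atan2(r sinθ, d + r cosθ).
Differentiating tanφ: φ̇ = rω(d cosθ + r)/(d² + r² + 2dr cosθ).
d² + r² + 2dr cosθ = |CA|² = 0.0110009 m²;  d cosθ + r = -0.038361 m.
|ω_lever| = |0.0546·8.09·-0.038361| / 0.0110009 = 1.5403 rad/s.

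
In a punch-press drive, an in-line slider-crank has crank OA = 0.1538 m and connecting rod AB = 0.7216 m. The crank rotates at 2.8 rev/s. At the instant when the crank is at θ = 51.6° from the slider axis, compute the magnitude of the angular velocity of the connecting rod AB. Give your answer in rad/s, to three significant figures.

ω = 17.59 rad/s (converted from 2.8 rev/s).
The rod makes angle φ with the slider axis where L sinφ = r sinθ; differentiating, L cosφ·φ̇ = r ω cosθ.
L cosφ = √(L² − r² sin²θ) = 0.71146 m.
|ω_rod| = r ω |cosθ| / √(L² − r² sin²θ) = 0.1538·17.59·0.62115/0.71146 = 2.3623 rad/s.

2.36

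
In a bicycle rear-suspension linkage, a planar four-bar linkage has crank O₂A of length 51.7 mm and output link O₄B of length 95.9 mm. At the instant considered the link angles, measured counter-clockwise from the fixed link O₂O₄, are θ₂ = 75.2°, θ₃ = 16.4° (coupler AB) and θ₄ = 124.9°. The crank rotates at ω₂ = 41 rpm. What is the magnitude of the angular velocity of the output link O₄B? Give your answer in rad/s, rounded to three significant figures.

2.09

ω₂ = 4.294 rad/s (from 41 rpm).
Differentiating the loop-closure r₂e^{iθ₂}+r₃e^{iθ₃}=r₁+r₄e^{iθ₄} gives r₂ω₂e^{iθ₂}+r₃ω₃e^{iθ₃}=r₄ω₄e^{iθ₄}.
Eliminating the other unknown: ω₄ = r₂ω₂ sin(θ₂−θ₃) / [r₄ sin(θ₄−θ₃)].
Numerator sine = +0.85536; denominator sine = +0.94832.
Result = 0.0517·4.294·(+0.85536) / (0.0959·(+0.94832)) = +2.0878 rad/s; magnitude 2.0878 rad/s.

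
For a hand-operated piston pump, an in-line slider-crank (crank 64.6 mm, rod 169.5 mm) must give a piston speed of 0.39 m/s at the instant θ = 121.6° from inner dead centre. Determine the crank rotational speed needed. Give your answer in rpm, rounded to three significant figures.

85.8

For an in-line slider-crank, |v_piston| = rω|sinθ|·[1 + r cosθ/√(L² − r² sin²θ)].
With r = 0.0646 m, L = 0.1695 m, θ = 121.6°: the bracketed kinematic factor |dx/dθ| = 0.043405 m.
ω = v/|dx/dθ| = 0.39/0.043405 = 8.9852 rad/s.
N = 60ω/(2π) = 85.803 rpm.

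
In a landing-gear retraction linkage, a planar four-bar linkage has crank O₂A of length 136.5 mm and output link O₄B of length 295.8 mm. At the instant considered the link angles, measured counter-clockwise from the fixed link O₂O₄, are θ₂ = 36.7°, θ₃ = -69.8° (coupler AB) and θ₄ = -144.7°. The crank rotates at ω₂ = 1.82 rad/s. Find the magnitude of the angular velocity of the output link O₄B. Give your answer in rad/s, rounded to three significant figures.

ω₂ = 1.82 rad/s
Differentiating the loop-closure r₂e^{iθ₂}+r₃e^{iθ₃}=r₁+r₄e^{iθ₄} gives r₂ω₂e^{iθ₂}+r₃ω₃e^{iθ₃}=r₄ω₄e^{iθ₄}.
Eliminating the other unknown: ω₄ = r₂ω₂ sin(θ₂−θ₃) / [r₄ sin(θ₄−θ₃)].
Numerator sine = +0.95882; denominator sine = -0.96547.
Result = 0.1365·1.82·(+0.95882) / (0.2958·(-0.96547)) = -0.83407 rad/s; magnitude 0.83407 rad/s.

0.834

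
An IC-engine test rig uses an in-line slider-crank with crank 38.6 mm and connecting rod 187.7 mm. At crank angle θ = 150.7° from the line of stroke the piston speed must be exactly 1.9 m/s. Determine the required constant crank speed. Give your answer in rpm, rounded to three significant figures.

1170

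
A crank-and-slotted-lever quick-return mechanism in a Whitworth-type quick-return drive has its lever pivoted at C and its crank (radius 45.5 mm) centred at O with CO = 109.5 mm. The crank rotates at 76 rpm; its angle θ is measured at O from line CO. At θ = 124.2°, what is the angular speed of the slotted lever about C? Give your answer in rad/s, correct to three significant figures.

ω = 7.959 rad/s (from 76 rpm).
Crank pin A relative to C: A = (d + r cosθ, r sinθ); lever angle φ = atan2(r sinθ, d + r cosθ).
Differentiating tanφ: φ̇ = rω(d cosθ + r)/(d² + r² + 2dr cosθ).
d² + r² + 2dr cosθ = |CA|² = 0.00845962 m²;  d cosθ + r = -0.016048 m.
|ω_lever| = |0.0455·7.959·-0.016048| / 0.00845962 = 0.68695 rad/s.

0.687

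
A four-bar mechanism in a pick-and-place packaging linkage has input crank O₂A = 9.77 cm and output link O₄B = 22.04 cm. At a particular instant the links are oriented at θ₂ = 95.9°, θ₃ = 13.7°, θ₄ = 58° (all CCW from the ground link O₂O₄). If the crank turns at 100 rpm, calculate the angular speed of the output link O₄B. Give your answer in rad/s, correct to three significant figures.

ω₂ = 10.47 rad/s (from 100 rpm).
Differentiating the loop-closure r₂e^{iθ₂}+r₃e^{iθ₃}=r₁+r₄e^{iθ₄} gives r₂ω₂e^{iθ₂}+r₃ω₃e^{iθ₃}=r₄ω₄e^{iθ₄}.
Eliminating the other unknown: ω₄ = r₂ω₂ sin(θ₂−θ₃) / [r₄ sin(θ₄−θ₃)].
Numerator sine = +0.99075; denominator sine = +0.69842.
Result = 0.0977·10.47·(+0.99075) / (0.2204·(+0.69842)) = +6.5851 rad/s; magnitude 6.5851 rad/s.

6.59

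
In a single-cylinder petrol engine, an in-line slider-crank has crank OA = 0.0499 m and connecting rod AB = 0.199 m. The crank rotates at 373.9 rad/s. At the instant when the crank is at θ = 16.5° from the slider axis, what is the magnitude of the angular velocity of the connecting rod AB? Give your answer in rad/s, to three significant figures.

90.1

ω = 373.9 rad/s
The rod makes angle φ with the slider axis where L sinφ = r sinθ; differentiating, L cosφ·φ̇ = r ω cosθ.
L cosφ = √(L² − r² sin²θ) = 0.19849 m.
|ω_rod| = r ω |cosθ| / √(L² − r² sin²θ) = 0.0499·373.9·0.95882/0.19849 = 90.125 rad/s.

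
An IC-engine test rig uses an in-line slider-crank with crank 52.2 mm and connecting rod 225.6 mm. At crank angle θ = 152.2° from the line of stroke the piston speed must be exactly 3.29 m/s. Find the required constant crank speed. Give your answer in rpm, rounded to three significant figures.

For an in-line slider-crank, |v_piston| = rω|sinθ|·[1 + r cosθ/√(L² − r² sin²θ)].
With r = 0.0522 m, L = 0.2256 m, θ = 152.2°: the bracketed kinematic factor |dx/dθ| = 0.019333 m.
ω = v/|dx/dθ| = 3.29/0.019333 = 170.17 rad/s.
N = 60ω/(2π) = 1625 rpm.

1630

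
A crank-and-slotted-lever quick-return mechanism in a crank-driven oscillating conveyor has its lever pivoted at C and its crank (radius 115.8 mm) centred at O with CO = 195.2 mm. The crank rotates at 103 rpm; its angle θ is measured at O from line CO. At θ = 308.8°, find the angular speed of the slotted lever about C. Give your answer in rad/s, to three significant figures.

3.73

ω = 10.79 rad/s (from 103 rpm).
Crank pin A relative to C: A = (d + r cosθ, r sinθ); lever angle φ = atan2(r sinθ, d + r cosθ).
Differentiating tanφ: φ̇ = rω(d cosθ + r)/(d² + r² + 2dr cosθ).
d² + r² + 2dr cosθ = |CA|² = 0.0798404 m²;  d cosθ + r = +0.23811 m.
|ω_lever| = |0.1158·10.79·+0.23811| / 0.0798404 = 3.7251 rad/s.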